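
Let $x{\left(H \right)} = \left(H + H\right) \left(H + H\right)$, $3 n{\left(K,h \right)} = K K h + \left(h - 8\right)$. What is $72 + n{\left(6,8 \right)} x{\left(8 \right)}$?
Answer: $24648$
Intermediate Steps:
$n{\left(K,h \right)} = - \frac{8}{3} + \frac{h}{3} + \frac{h K^{2}}{3}$ ($n{\left(K,h \right)} = \frac{K K h + \left(h - 8\right)}{3} = \frac{K^{2} h + \left(-8 + h\right)}{3} = \frac{h K^{2} + \left(-8 + h\right)}{3} = \frac{-8 + h + h K^{2}}{3} = - \frac{8}{3} + \frac{h}{3} + \frac{h K^{2}}{3}$)
$x{\left(H \right)} = 4 H^{2}$ ($x{\left(H \right)} = 2 H 2 H = 4 H^{2}$)
$72 + n{\left(6,8 \right)} x{\left(8 \right)} = 72 + \left(- \frac{8}{3} + \frac{1}{3} \cdot 8 + \frac{1}{3} \cdot 8 \cdot 6^{2}\right) 4 \cdot 8^{2} = 72 + \left(- \frac{8}{3} + \frac{8}{3} + \frac{1}{3} \cdot 8 \cdot 36\right) 4 \cdot 64 = 72 + \left(- \frac{8}{3} + \frac{8}{3} + 96\right) 256 = 72 + 96 \cdot 256 = 72 + 24576 = 24648$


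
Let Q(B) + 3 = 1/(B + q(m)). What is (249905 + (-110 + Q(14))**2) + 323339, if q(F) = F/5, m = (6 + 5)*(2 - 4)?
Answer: 1350119737/2304 ≈ 5.8599e+5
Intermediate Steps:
m = -22 (m = 11*(-2) = -22)
q(F) = F/5 (q(F) = F*(1/5) = F/5)
Q(B) = -3 + 1/(-22/5 + B) (Q(B) = -3 + 1/(B + (1/5)*(-22)) = -3 + 1/(B - 22/5) = -3 + 1/(-22/5 + B))
(249905 + (-110 + Q(14))**2) + 323339 = (249905 + (-110 + (71 - 15*14)/(-22 + 5*14))**2) + 323339 = (249905 + (-110 + (71 - 210)/(-22 + 70))**2) + 323339 = (249905 + (-110 - 139/48)**2) + 323339 = (249905 + (-5419/48)**2) + 323339 = (249905 + 29365561/2304) + 323339 = 605146681/2304 + 323339 = 1350119737/2304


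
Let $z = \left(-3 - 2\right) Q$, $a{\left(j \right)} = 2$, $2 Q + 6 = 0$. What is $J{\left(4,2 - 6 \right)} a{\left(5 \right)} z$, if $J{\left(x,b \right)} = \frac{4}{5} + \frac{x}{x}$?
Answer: $54$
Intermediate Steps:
$Q = -3$ ($Q = -3 + \frac{1}{2} \cdot 0 = -3 + 0 = -3$)
$J{\left(x,b \right)} = \frac{9}{5}$ ($J{\left(x,b \right)} = 4 \cdot \frac{1}{5} + 1 = \frac{4}{5} + 1 = \frac{9}{5}$)
$z = 15$ ($z = \left(-3 - 2\right) \left(-3\right) = \left(-5\right) \left(-3\right) = 15$)
$J{\left(4,2 - 6 \right)} a{\left(5 \right)} z = \frac{9}{5} \cdot 2 \cdot 15 = \frac{18}{5} \cdot 15 = 54$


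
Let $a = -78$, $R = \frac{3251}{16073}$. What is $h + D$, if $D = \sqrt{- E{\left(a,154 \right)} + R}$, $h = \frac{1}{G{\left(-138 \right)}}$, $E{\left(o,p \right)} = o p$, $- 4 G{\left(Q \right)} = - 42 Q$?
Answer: $- \frac{1}{1449} + \frac{\sqrt{3103248297271}}{16073} \approx 109.6$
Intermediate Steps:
$R = \frac{3251}{16073}$ ($R = 3251 \cdot \frac{1}{16073} = \frac{3251}{16073} \approx 0.20226$)
$G{\left(Q \right)} = \frac{21 Q}{2}$ ($G{\left(Q \right)} = - \frac{\left(-42\right) Q}{4} = \frac{21 Q}{2}$)
$h = - \frac{1}{1449}$ ($h = \frac{1}{\frac{21}{2} \left(-138\right)} = \frac{1}{-1449} = - \frac{1}{1449} \approx -0.00069013$)
$D = \frac{\sqrt{3103248297271}}{16073}$ ($D = \sqrt{- \left(-78\right) 154 + \frac{3251}{16073}} = \sqrt{\left(-1\right) \left(-12012\right) + \frac{3251}{16073}} = \sqrt{12012 + \frac{3251}{16073}} = \sqrt{\frac{193072127}{16073}} = \frac{\sqrt{3103248297271}}{16073} \approx 109.6$)
$h + D = - \frac{1}{1449} + \frac{\sqrt{3103248297271}}{16073}$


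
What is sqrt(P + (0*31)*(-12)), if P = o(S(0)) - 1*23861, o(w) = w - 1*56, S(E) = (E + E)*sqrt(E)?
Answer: I*sqrt(23917) ≈ 154.65*I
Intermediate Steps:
S(E) = 2*E**(3/2) (S(E) = (2*E)*sqrt(E) = 2*E**(3/2))
o(w) = -56 + w (o(w) = w - 56 = -56 + w)
P = -23917 (P = (-56 + 2*0**(3/2)) - 1*23861 = (-56 + 2*0) - 23861 = (-56 + 0) - 23861 = -56 - 23861 = -23917)
sqrt(P + (0*31)*(-12)) = sqrt(-23917 + (0*31)*(-12)) = sqrt(-23917 + 0*(-12)) = sqrt(-23917 + 0) = sqrt(-23917) = I*sqrt(23917)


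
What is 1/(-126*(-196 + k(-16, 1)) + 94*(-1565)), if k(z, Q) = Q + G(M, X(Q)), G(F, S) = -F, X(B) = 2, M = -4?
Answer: -1/123044 ≈ -8.1272e-6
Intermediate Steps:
k(z, Q) = 4 + Q (k(z, Q) = Q - 1*(-4) = Q + 4 = 4 + Q)
1/(-126*(-196 + k(-16, 1)) + 94*(-1565)) = 1/(-126*(-196 + (4 + 1)) + 94*(-1565)) = 1/(-126*(-196 + 5) - 147110) = 1/(-126*(-191) - 147110) = 1/(24066 - 147110) = 1/(-123044) = -1/123044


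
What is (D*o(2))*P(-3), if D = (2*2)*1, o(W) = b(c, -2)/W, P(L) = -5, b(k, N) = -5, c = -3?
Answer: 50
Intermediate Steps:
o(W) = -5/W
D = 4 (D = 4*1 = 4)
(D*o(2))*P(-3) = (4*(-5/2))*(-5) = -10*(-5) = 50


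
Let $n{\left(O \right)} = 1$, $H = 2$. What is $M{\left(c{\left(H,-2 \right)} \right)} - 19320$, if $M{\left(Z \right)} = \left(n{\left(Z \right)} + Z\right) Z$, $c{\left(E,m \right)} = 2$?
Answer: $-19314$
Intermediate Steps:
$M{\left(Z \right)} = Z \left(1 + Z\right)$ ($M{\left(Z \right)} = \left(1 + Z\right) Z = Z \left(1 + Z\right)$)
$M{\left(c{\left(H,-2 \right)} \right)} - 19320 = 2 \left(1 + 2\right) - 19320 = 2 \cdot 3 - 19320 = 6 - 19320 = -19314$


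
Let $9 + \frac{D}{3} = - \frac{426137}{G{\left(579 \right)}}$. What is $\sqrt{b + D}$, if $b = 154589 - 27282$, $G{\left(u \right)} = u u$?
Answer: $\frac{\sqrt{42668196069}}{579} \approx 356.76$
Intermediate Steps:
$G{\left(u \right)} = u^{2}$
$D = - \frac{3443306}{111747}$ ($D = -27 + 3 \left(- \frac{426137}{579^{2}}\right) = -27 + 3 \left(- \frac{426137}{335241}\right) = -27 - \frac{426137}{111747} = - \frac{3443306}{111747} \approx -30.813$)
$b = 127307$
$\sqrt{b + D} = \sqrt{127307 - \frac{3443306}{111747}} = \sqrt{\frac{14222732023}{111747}} = \frac{\sqrt{42668196069}}{579}$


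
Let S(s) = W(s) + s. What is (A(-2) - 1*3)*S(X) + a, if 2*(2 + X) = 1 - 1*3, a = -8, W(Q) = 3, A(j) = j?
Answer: -8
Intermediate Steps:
X = -3 (X = -2 + (1 - 1*3)/2 = -2 + (1 - 3)/2 = -2 + (1/2)*(-2) = -2 - 1 = -3)
S(s) = 3 + s
(A(-2) - 1*3)*S(X) + a = (-2 - 1*3)*(3 - 3) - 8 = (-2 - 3)*0 - 8 = -5*0 - 8 = 0 - 8 = -8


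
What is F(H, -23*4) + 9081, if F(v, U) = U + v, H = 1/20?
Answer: 179781/20 ≈ 8989.0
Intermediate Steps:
H = 1/20 ≈ 0.050000
F(H, -23*4) + 9081 = (-23*4 + 1/20) + 9081 = (-92 + 1/20) + 9081 = -1839/20 + 9081 = 179781/20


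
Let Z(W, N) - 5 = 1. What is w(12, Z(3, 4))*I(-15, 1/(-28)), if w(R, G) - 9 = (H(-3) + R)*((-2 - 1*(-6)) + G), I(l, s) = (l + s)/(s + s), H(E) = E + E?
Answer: 29049/2 ≈ 14525.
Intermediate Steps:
H(E) = 2*E
Z(W, N) = 6 (Z(W, N) = 5 + 1 = 6)
I(l, s) = (l + s)/(2*s) (I(l, s) = (l + s)/((2*s)) = (l + s)*(1/(2*s)) = (l + s)/(2*s))
w(R, G) = 9 + (-6 + R)*(4 + G) (w(R, G) = 9 + (2*(-3) + R)*((-2 - 1*(-6)) + G) = 9 + (-6 + R)*((-2 + 6) + G) = 9 + (-6 + R)*(4 + G))
w(12, Z(3, 4))*I(-15, 1/(-28)) = (-15 - 6*6 + 4*12 + 6*12)*((-15 + 1/(-28))/(2*(1/(-28)))) = (-15 - 36 + 48 + 72)*((-15 - 1/28)/(2*(-1/28))) = 69*((1/2)*(-28)*(-421/28)) = 69*(421/2) = 29049/2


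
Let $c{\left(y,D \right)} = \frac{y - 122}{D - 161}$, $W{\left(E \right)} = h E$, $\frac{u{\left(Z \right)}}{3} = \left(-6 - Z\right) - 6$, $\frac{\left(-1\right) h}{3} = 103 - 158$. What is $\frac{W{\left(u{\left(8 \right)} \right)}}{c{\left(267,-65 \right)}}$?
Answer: $\frac{447480}{29} \approx 15430.0$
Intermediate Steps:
$h = 165$ ($h = - 3 \left(103 - 158\right) = \left(-3\right) \left(-55\right) = 165$)
$u{\left(Z \right)} = -36 - 3 Z$ ($u{\left(Z \right)} = 3 \left(\left(-6 - Z\right) - 6\right) = 3 \left(-12 - Z\right) = -36 - 3 Z$)
$W{\left(E \right)} = 165 E$
$c{\left(y,D \right)} = \frac{-122 + y}{-161 + D}$
$\frac{W{\left(u{\left(8 \right)} \right)}}{c{\left(267,-65 \right)}} = \frac{165 \left(-36 - 24\right)}{\frac{1}{-161 - 65} \left(-122 + 267\right)} = \frac{165 \left(-36 - 24\right)}{\frac{1}{-226} \cdot 145} = \frac{165 \left(-60\right)}{\left(- \frac{1}{226}\right) 145} = - \frac{9900}{- \frac{145}{226}} = \left(-9900\right) \left(- \frac{226}{145}\right) = \frac{447480}{29}$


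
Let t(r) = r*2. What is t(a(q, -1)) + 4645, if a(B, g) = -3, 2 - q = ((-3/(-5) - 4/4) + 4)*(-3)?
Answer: 4639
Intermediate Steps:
q = 64/5 (q = 2 - ((-3/(-5) - 4/4) + 4)*(-3) = 2 - ((-3*(-1/5) - 4*1/4) + 4)*(-3) = 2 - ((3/5 - 1) + 4)*(-3) = 2 - (-2/5 + 4)*(-3) = 2 - 18*(-3)/5 = 2 - 1*(-54/5) = 2 + 54/5 = 64/5 ≈ 12.800)
t(r) = 2*r
t(a(q, -1)) + 4645 = 2*(-3) + 4645 = -6 + 4645 = 4639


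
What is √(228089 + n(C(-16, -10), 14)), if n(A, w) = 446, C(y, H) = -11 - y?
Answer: √228535 ≈ 478.05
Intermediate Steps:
√(228089 + n(C(-16, -10), 14)) = √(228089 + 446) = √228535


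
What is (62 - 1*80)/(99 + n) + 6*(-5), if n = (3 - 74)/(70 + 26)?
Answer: -284718/9433 ≈ -30.183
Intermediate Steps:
n = -71/96 ≈ -0.73958
(62 - 1*80)/(99 + n) + 6*(-5) = (62 - 1*80)/(99 - 71/96) + 6*(-5) = (62 - 80)/(9433/96) - 30 = (96/9433)*(-18) - 30 = -1728/9433 - 30 = -284718/9433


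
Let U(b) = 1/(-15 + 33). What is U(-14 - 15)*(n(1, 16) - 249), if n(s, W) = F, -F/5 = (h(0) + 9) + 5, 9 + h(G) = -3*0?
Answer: -137/9 ≈ -15.222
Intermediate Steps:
h(G) = -9 (h(G) = -9 - 3*0 = -9 + 0 = -9)
U(b) = 1/18
F = -25 (F = -5*((-9 + 9) + 5) = -5*(0 + 5) = -5*5 = -25)
n(s, W) = -25
U(-14 - 15)*(n(1, 16) - 249) = (-25 - 249)/18 = (1/18)*(-274) = -137/9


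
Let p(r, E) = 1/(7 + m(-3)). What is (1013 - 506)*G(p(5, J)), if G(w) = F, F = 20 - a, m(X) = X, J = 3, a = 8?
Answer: 6084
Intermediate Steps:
p(r, E) = ¼ (p(r, E) = 1/(7 - 3) = 1/4 = ¼)
F = 12 (F = 20 - 1*8 = 20 - 8 = 12)
G(w) = 12
(1013 - 506)*G(p(5, J)) = (1013 - 506)*12 = 507*12 = 6084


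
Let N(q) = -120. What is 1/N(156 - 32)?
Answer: -1/120 ≈ -0.0083333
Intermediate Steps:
1/N(156 - 32) = 1/(-120) = -1/120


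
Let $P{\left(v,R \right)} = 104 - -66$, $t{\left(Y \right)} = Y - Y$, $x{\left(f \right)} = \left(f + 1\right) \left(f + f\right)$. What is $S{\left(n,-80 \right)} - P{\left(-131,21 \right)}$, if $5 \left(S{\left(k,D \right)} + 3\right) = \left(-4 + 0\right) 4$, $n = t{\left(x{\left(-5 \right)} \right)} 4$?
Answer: $- \frac{881}{5} \approx -176.2$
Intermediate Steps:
$x{\left(f \right)} = 2 f \left(1 + f\right)$ ($x{\left(f \right)} = \left(1 + f\right) 2 f = 2 f \left(1 + f\right)$)
$t{\left(Y \right)} = 0$
$n = 0$ ($n = 0 \cdot 4 = 0$)
$S{\left(k,D \right)} = - \frac{31}{5}$ ($S{\left(k,D \right)} = -3 + \frac{\left(-4 + 0\right) 4}{5} = -3 + \frac{\left(-4\right) 4}{5} = -3 + \frac{1}{5} \left(-16\right) = -3 - \frac{16}{5} = - \frac{31}{5}$)
$P{\left(v,R \right)} = 170$ ($P{\left(v,R \right)} = 104 + 66 = 170$)
$S{\left(n,-80 \right)} - P{\left(-131,21 \right)} = - \frac{31}{5} - 170 = - \frac{881}{5}$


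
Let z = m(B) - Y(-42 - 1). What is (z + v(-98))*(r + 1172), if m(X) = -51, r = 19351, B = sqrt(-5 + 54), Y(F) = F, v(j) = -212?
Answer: -4515060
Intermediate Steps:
B = 7 (B = sqrt(49) = 7)
z = -8 (z = -51 - (-42 - 1) = -51 - 1*(-43) = -51 + 43 = -8)
(z + v(-98))*(r + 1172) = (-8 - 212)*(19351 + 1172) = -220*20523 = -4515060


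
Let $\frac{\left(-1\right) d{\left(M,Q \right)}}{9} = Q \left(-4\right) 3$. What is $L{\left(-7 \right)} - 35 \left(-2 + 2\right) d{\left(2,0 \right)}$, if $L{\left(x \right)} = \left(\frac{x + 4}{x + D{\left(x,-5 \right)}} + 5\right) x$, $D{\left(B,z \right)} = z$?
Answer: $- \frac{147}{4} \approx -36.75$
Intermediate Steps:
$d{\left(M,Q \right)} = 108 Q$ ($d{\left(M,Q \right)} = - 9 Q \left(-4\right) 3 = - 9 - 4 Q 3 = - 9 \left(- 12 Q\right) = 108 Q$)
$L{\left(x \right)} = x \left(5 + \frac{4 + x}{-5 + x}\right)$ ($L{\left(x \right)} = \left(\frac{x + 4}{x - 5} + 5\right) x = \left(\frac{4 + x}{-5 + x} + 5\right) x = \left(5 + \frac{4 + x}{-5 + x}\right) x = x \left(5 + \frac{4 + x}{-5 + x}\right)$)
$L{\left(-7 \right)} - 35 \left(-2 + 2\right) d{\left(2,0 \right)} = 3 \left(-7\right) \frac{1}{-5 - 7} \left(-7 + 2 \left(-7\right)\right) - 35 \left(-2 + 2\right) 108 \cdot 0 = 3 \left(-7\right) \frac{1}{-12} \left(-7 - 14\right) - 35 \cdot 0 \cdot 0 = 3 \left(-7\right) \left(- \frac{1}{12}\right) \left(-21\right) - 0 = - \frac{147}{4} + 0 = - \frac{147}{4}$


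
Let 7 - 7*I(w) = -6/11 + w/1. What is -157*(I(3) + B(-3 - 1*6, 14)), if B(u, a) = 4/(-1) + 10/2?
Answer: -19939/77 ≈ -258.95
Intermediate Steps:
B(u, a) = 1 (B(u, a) = 4*(-1) + 10*(½) = -4 + 5 = 1)
I(w) = 83/77 - w/7 (I(w) = 1 - (-6/11 + w/1)/7 = 1 - (-6*1/11 + w*1)/7 = 1 - (-6/11 + w)/7 = 1 + (6/77 - w/7) = 83/77 - w/7)
-157*(I(3) + B(-3 - 1*6, 14)) = -157*((83/77 - ⅐*3) + 1) = -157*((83/77 - 3/7) + 1) = -157*(50/77 + 1) = -157*127/77 = -19939/77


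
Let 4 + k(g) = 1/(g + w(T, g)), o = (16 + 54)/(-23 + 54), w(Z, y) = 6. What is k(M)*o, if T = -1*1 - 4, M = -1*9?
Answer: -910/93 ≈ -9.7849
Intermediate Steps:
M = -9
T = -5 (T = -1 - 4 = -5)
o = 70/31 ≈ 2.2581
k(g) = -4 + 1/(6 + g) (k(g) = -4 + 1/(g + 6) = -4 + 1/(6 + g))
k(M)*o = ((-23 - 4*(-9))/(6 - 9))*(70/31) = ((-23 + 36)/(-3))*(70/31) = -⅓*13*(70/31) = -13/3*70/31 = -910/93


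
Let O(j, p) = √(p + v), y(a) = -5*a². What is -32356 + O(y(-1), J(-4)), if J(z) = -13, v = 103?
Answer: -32356 + 3*√10 ≈ -32347.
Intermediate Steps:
O(j, p) = √(103 + p) (O(j, p) = √(p + 103) = √(103 + p))
-32356 + O(y(-1), J(-4)) = -32356 + √(103 - 13) = -32356 + √90 = -32356 + 3*√10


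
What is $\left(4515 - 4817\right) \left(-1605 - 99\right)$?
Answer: $514608$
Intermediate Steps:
$\left(4515 - 4817\right) \left(-1605 - 99\right) = - 302 \left(-1605 - 99\right) = \left(-302\right) \left(-1704\right) = 514608$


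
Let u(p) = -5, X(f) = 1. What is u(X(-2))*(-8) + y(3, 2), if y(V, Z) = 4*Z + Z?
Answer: 50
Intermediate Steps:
y(V, Z) = 5*Z
u(X(-2))*(-8) + y(3, 2) = -5*(-8) + 5*2 = 40 + 10 = 50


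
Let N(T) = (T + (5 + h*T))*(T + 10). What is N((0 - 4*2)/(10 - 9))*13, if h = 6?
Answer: -1326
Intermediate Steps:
N(T) = (5 + 7*T)*(10 + T) (N(T) = (T + (5 + 6*T))*(T + 10) = (5 + 7*T)*(10 + T))
N((0 - 4*2)/(10 - 9))*13 = (50 + 7*((0 - 4*2)/(10 - 9))**2 + 75*((0 - 4*2)/(10 - 9)))*13 = (50 + 7*((0 - 8)/1)**2 + 75*((0 - 8)/1))*13 = (50 + 7*(-8*1)**2 + 75*(-8*1))*13 = (50 + 7*(-8)**2 + 75*(-8))*13 = (50 + 7*64 - 600)*13 = (50 + 448 - 600)*13 = -102*13 = -1326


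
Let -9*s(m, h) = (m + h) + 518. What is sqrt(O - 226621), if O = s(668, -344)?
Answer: I*sqrt(2040431)/3 ≈ 476.15*I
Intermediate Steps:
s(m, h) = -518/9 - h/9 - m/9 (s(m, h) = -((m + h) + 518)/9 = -((h + m) + 518)/9 = -(518 + h + m)/9 = -518/9 - h/9 - m/9)
O = -842/9 (O = -518/9 - 1/9*(-344) - 1/9*668 = -518/9 + 344/9 - 668/9 = -842/9 ≈ -93.556)
sqrt(O - 226621) = sqrt(-842/9 - 226621) = sqrt(-2040431/9) = I*sqrt(2040431)/3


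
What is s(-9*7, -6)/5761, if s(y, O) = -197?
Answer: -197/5761 ≈ -0.034195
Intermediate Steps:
s(-9*7, -6)/5761 = -197/5761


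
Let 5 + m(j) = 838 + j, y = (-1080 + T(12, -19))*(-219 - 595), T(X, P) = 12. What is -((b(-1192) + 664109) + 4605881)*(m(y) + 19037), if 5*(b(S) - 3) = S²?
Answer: -24694432105038/5 ≈ -4.9389e+12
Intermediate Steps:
b(S) = 3 + S²/5
y = 869352 (y = (-1080 + 12)*(-219 - 595) = -1068*(-814) = 869352)
m(j) = 833 + j (m(j) = -5 + (838 + j) = 833 + j)
-((b(-1192) + 664109) + 4605881)*(m(y) + 19037) = -(((3 + (⅕)*(-1192)²) + 664109) + 4605881)*((833 + 869352) + 19037) = -(((3 + (⅕)*1420864) + 664109) + 4605881)*(870185 + 19037) = -(((3 + 1420864/5) + 664109) + 4605881)*889222 = -((1420879/5 + 664109) + 4605881)*889222 = -(4741424/5 + 4605881)*889222 = -27770829*889222/5 = -1*24694432105038/5 = -24694432105038/5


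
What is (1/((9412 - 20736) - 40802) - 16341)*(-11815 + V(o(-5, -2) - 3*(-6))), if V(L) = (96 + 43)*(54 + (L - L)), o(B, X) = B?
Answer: 3670367276803/52126 ≈ 7.0413e+7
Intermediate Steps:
V(L) = 7506 (V(L) = 139*(54 + 0) = 139*54 = 7506)
(1/((9412 - 20736) - 40802) - 16341)*(-11815 + V(o(-5, -2) - 3*(-6))) = (1/((9412 - 20736) - 40802) - 16341)*(-11815 + 7506) = (1/(-11324 - 40802) - 16341)*(-4309) = (1/(-52126) - 16341)*(-4309) = (-1/52126 - 16341)*(-4309) = -851790967/52126*(-4309) = 3670367276803/52126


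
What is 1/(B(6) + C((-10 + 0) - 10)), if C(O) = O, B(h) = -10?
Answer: -1/30 ≈ -0.033333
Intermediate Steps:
1/(B(6) + C((-10 + 0) - 10)) = 1/(-10 + ((-10 + 0) - 10)) = 1/(-10 + (-10 - 10)) = 1/(-10 - 20) = 1/(-30) = -1/30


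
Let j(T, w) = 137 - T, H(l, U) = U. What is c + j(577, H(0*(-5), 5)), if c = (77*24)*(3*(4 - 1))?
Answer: 16192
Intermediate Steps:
c = 16632 (c = 1848*(3*3) = 1848*9 = 16632)
c + j(577, H(0*(-5), 5)) = 16632 + (137 - 1*577) = 16632 + (137 - 577) = 16632 - 440 = 16192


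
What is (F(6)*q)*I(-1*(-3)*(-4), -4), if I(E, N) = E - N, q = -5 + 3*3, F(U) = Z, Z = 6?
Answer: -192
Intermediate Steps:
F(U) = 6
q = 4 (q = -5 + 9 = 4)
(F(6)*q)*I(-1*(-3)*(-4), -4) = (6*4)*(-1*(-3)*(-4) - 1*(-4)) = 24*(3*(-4) + 4) = 24*(-12 + 4) = 24*(-8) = -192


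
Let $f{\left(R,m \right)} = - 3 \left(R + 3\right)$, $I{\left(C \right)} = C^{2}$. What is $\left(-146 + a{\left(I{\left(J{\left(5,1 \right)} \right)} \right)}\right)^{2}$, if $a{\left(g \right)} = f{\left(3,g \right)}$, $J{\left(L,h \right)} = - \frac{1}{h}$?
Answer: $26896$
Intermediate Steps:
$f{\left(R,m \right)} = -9 - 3 R$ ($f{\left(R,m \right)} = - 3 \left(3 + R\right) = -9 - 3 R$)
$a{\left(g \right)} = -18$ ($a{\left(g \right)} = -9 - 9 = -18$)
$\left(-146 + a{\left(I{\left(J{\left(5,1 \right)} \right)} \right)}\right)^{2} = \left(-146 - 18\right)^{2} = \left(-164\right)^{2} = 26896$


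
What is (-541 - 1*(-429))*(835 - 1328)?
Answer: 55216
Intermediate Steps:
(-541 - 1*(-429))*(835 - 1328) = (-541 + 429)*(-493) = -112*(-493) = 55216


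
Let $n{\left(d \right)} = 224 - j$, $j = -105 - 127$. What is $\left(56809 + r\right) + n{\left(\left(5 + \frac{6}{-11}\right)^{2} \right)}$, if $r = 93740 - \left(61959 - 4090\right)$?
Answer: $93136$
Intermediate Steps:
$j = -232$ ($j = -105 - 127 = -232$)
$r = 35871$ ($r = 93740 - \left(61959 - 4090\right) = 93740 - 57869 = 35871$)
$n{\left(d \right)} = 456$ ($n{\left(d \right)} = 224 - -232 = 224 + 232 = 456$)
$\left(56809 + r\right) + n{\left(\left(5 + \frac{6}{-11}\right)^{2} \right)} = \left(56809 + 35871\right) + 456 = 92680 + 456 = 93136$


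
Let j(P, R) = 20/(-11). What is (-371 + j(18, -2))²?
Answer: 16818201/121 ≈ 1.3899e+5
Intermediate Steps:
j(P, R) = -20/11 (j(P, R) = 20*(-1/11) = -20/11)
(-371 + j(18, -2))² = (-371 - 20/11)² = (-4101/11)² = 16818201/121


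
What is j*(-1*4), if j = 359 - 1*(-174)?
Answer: -2132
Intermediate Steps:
j = 533 (j = 359 + 174 = 533)
j*(-1*4) = 533*(-1*4) = 533*(-4) = -2132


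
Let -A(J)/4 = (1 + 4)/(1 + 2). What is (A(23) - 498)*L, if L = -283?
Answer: 428462/3 ≈ 1.4282e+5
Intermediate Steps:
A(J) = -20/3 (A(J) = -4*(1 + 4)/(1 + 2) = -20/3)
(A(23) - 498)*L = (-20/3 - 498)*(-283) = -1514/3*(-283) = 428462/3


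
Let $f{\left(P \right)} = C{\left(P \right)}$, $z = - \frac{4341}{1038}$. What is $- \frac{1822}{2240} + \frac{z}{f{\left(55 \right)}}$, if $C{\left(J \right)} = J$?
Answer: $- \frac{1895697}{2131360} \approx -0.88943$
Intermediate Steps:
$z = - \frac{1447}{346}$ ($z = \left(-4341\right) \frac{1}{1038} = - \frac{1447}{346} \approx -4.1821$)
$f{\left(P \right)} = P$
$- \frac{1822}{2240} + \frac{z}{f{\left(55 \right)}} = - \frac{1822}{2240} - \frac{1447}{346 \cdot 55} = \left(-1822\right) \frac{1}{2240} - \frac{1447}{19030} = - \frac{911}{1120} - \frac{1447}{19030} = - \frac{1895697}{2131360}$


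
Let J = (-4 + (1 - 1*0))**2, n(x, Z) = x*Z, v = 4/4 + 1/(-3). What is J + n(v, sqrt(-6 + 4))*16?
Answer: 9 + 32*I*sqrt(2)/3 ≈ 9.0 + 15.085*I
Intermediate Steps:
v = 2/3 (v = 4*(1/4) + 1*(-1/3) = 1 - 1/3 = 2/3 ≈ 0.66667)
n(x, Z) = Z*x
J = 9 (J = (-4 + (1 + 0))**2 = (-4 + 1)**2 = (-3)**2 = 9)
J + n(v, sqrt(-6 + 4))*16 = 9 + (sqrt(-6 + 4)*(2/3))*16 = 9 + (sqrt(-2)*(2/3))*16 = 9 + ((I*sqrt(2))*(2/3))*16 = 9 + (2*I*sqrt(2)/3)*16 = 9 + 32*I*sqrt(2)/3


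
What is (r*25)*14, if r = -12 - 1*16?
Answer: -9800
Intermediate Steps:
r = -28 (r = -12 - 16 = -28)
(r*25)*14 = -28*25*14 = -700*14 = -9800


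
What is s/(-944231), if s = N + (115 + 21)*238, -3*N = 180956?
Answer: 83852/2832693 ≈ 0.029602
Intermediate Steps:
N = -180956/3 (N = -⅓*180956 = -180956/3 ≈ -60319.)
s = -83852/3 (s = -180956/3 + (115 + 21)*238 = -180956/3 + 136*238 = -180956/3 + 32368 = -83852/3 ≈ -27951.)
s/(-944231) = -83852/3/(-944231) = -83852/3*(-1/944231) = 83852/2832693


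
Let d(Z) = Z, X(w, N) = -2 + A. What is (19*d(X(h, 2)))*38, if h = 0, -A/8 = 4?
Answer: -24548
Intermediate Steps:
A = -32 (A = -8*4 = -32)
X(w, N) = -34 (X(w, N) = -2 - 32 = -34)
(19*d(X(h, 2)))*38 = (19*(-34))*38 = -646*38 = -24548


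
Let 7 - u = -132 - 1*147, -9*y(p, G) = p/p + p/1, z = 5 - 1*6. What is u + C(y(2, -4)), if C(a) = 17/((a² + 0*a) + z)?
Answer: 2135/8 ≈ 266.88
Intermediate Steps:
z = -1 (z = 5 - 6 = -1)
y(p, G) = -⅑ - p/9 (y(p, G) = -(p/p + p/1)/9 = -(1 + p*1)/9 = -(1 + p)/9 = -⅑ - p/9)
C(a) = 17/(-1 + a²) (C(a) = 17/((a² + 0*a) - 1) = 17/((a² + 0) - 1) = 17/(a² - 1) = 17/(-1 + a²))
u = 286 (u = 7 - (-132 - 1*147) = 7 - (-132 - 147) = 7 - 1*(-279) = 7 + 279 = 286)
u + C(y(2, -4)) = 286 + 17/(-1 + (-⅑ - ⅑*2)²) = 286 + 17/(-1 + (-⅑ - 2/9)²) = 286 + 17/(-1 + (-⅓)²) = 286 + 17/(-1 + ⅑) = 286 + 17/(-8/9) = 286 + 17*(-9/8) = 286 - 153/8 = 2135/8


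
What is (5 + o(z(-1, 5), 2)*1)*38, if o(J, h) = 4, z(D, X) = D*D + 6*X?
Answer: 342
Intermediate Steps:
z(D, X) = D² + 6*X
(5 + o(z(-1, 5), 2)*1)*38 = (5 + 4*1)*38 = (5 + 4)*38 = 9*38 = 342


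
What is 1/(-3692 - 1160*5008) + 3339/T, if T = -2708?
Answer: -20283437333/16450298432 ≈ -1.2330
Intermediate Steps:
1/(-3692 - 1160*5008) + 3339/T = 1/(-3692 - 1160*5008) + 3339/(-2708) = (1/5008)/(-4852) + 3339*(-1/2708) = -1/4852*1/5008 - 3339/2708 = -1/24298816 - 3339/2708 = -20283437333/16450298432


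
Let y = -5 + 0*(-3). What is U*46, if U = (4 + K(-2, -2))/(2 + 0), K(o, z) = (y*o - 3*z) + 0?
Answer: 460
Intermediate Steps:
y = -5 (y = -5 + 0 = -5)
K(o, z) = -5*o - 3*z (K(o, z) = (-5*o - 3*z) + 0 = -5*o - 3*z)
U = 10 (U = (4 + (-5*(-2) - 3*(-2)))/(2 + 0) = (4 + (10 + 6))/2 = (4 + 16)*(½) = 20*(½) = 10)
U*46 = 10*46 = 460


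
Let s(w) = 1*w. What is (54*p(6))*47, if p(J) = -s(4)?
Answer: -10152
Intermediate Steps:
s(w) = w
p(J) = -4 (p(J) = -1*4 = -4)
(54*p(6))*47 = (54*(-4))*47 = -216*47 = -10152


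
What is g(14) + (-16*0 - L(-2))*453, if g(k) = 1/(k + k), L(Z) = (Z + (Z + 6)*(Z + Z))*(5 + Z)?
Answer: 684937/28 ≈ 24462.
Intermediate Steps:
L(Z) = (5 + Z)*(Z + 2*Z*(6 + Z)) (L(Z) = (Z + (6 + Z)*(2*Z))*(5 + Z) = (Z + 2*Z*(6 + Z))*(5 + Z) = (5 + Z)*(Z + 2*Z*(6 + Z)))
g(k) = 1/(2*k)
g(14) + (-16*0 - L(-2))*453 = (½)/14 + (-16*0 - (-2)*(65 + 2*(-2)² + 23*(-2)))*453 = (½)*(1/14) + (0 - (-2)*(65 + 2*4 - 46))*453 = 1/28 + (0 - (-2)*(65 + 8 - 46))*453 = 1/28 + (0 - (-2)*27)*453 = 1/28 + (0 - 1*(-54))*453 = 1/28 + (0 + 54)*453 = 1/28 + 54*453 = 1/28 + 24462 = 684937/28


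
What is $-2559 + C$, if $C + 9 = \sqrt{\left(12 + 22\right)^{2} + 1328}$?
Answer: $-2568 + 6 \sqrt{69} \approx -2518.2$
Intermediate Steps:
$C = -9 + 6 \sqrt{69}$ ($C = -9 + \sqrt{\left(12 + 22\right)^{2} + 1328} = -9 + \sqrt{34^{2} + 1328} = -9 + \sqrt{1156 + 1328} = -9 + \sqrt{2484} = -9 + 6 \sqrt{69} \approx 40.84$)
$-2559 + C = -2559 - \left(9 - 6 \sqrt{69}\right) = -2568 + 6 \sqrt{69}$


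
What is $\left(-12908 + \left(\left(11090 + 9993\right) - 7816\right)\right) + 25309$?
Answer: $25668$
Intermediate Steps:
$\left(-12908 + \left(\left(11090 + 9993\right) - 7816\right)\right) + 25309 = \left(-12908 + \left(21083 - 7816\right)\right) + 25309 = \left(-12908 + 13267\right) + 25309 = 359 + 25309 = 25668$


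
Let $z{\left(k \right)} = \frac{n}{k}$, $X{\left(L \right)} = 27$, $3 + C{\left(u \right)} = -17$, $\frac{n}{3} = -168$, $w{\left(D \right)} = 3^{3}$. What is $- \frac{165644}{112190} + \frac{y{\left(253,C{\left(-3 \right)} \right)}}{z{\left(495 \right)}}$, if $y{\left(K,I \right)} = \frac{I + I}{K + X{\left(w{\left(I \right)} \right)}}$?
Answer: $- \frac{29380999}{21989240} \approx -1.3362$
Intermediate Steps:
$w{\left(D \right)} = 27$
$n = -504$ ($n = 3 \left(-168\right) = -504$)
$C{\left(u \right)} = -20$ ($C{\left(u \right)} = -3 - 17 = -20$)
$z{\left(k \right)} = - \frac{504}{k}$
$y{\left(K,I \right)} = \frac{2 I}{27 + K}$ ($y{\left(K,I \right)} = \frac{I + I}{K + 27} = \frac{2 I}{27 + K}$)
$- \frac{165644}{112190} + \frac{y{\left(253,C{\left(-3 \right)} \right)}}{z{\left(495 \right)}} = - \frac{165644}{112190} + \frac{2 \left(-20\right) \frac{1}{27 + 253}}{\left(-504\right) \frac{1}{495}} = \left(-165644\right) \frac{1}{112190} + \frac{2 \left(-20\right) \frac{1}{280}}{\left(-504\right) \frac{1}{495}} = - \frac{82822}{56095} + \frac{2 \left(-20\right) \frac{1}{280}}{- \frac{56}{55}} = - \frac{82822}{56095} - - \frac{55}{392} = - \frac{82822}{56095} + \frac{55}{392} = - \frac{29380999}{21989240}$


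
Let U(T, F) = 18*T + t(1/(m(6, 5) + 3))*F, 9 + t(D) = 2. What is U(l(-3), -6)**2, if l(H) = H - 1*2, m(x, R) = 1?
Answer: 2304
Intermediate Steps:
l(H) = -2 + H (l(H) = H - 2 = -2 + H)
t(D) = -7 (t(D) = -9 + 2 = -7)
U(T, F) = -7*F + 18*T (U(T, F) = 18*T - 7*F = -7*F + 18*T)
U(l(-3), -6)**2 = (-7*(-6) + 18*(-2 - 3))**2 = (42 + 18*(-5))**2 = (42 - 90)**2 = (-48)**2 = 2304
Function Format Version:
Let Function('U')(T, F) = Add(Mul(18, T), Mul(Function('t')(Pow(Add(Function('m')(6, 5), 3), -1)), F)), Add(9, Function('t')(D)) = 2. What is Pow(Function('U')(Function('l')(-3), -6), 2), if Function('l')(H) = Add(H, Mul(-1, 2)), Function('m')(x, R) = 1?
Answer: 2304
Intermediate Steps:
Function('l')(H) = Add(-2, H) (Function('l')(H) = Add(H, -2) = Add(-2, H))
Function('t')(D) = -7 (Function('t')(D) = Add(-9, 2) = -7)
Function('U')(T, F) = Add(Mul(-7, F), Mul(18, T)) (Function('U')(T, F) = Add(Mul(18, T), Mul(-7, F)) = Add(Mul(-7, F), Mul(18, T)))
Pow(Function('U')(Function('l')(-3), -6), 2) = Pow(Add(Mul(-7, -6), Mul(18, Add(-2, -3))), 2) = Pow(Add(42, Mul(18, -5)), 2) = Pow(Add(42, -90), 2) = Pow(-48, 2) = 2304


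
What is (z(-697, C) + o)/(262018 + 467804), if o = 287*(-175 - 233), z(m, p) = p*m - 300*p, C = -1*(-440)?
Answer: -277888/364911 ≈ -0.76152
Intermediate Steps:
C = 440
z(m, p) = -300*p + m*p (z(m, p) = m*p - 300*p = -300*p + m*p)
o = -117096 (o = 287*(-408) = -117096)
(z(-697, C) + o)/(262018 + 467804) = (440*(-300 - 697) - 117096)/(262018 + 467804) = (440*(-997) - 117096)/729822 = (-438680 - 117096)*(1/729822) = -555776*1/729822 = -277888/364911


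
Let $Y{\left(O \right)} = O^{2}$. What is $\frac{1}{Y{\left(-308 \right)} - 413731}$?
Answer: $- \frac{1}{318867} \approx -3.1361 \cdot 10^{-6}$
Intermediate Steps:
$\frac{1}{Y{\left(-308 \right)} - 413731} = \frac{1}{\left(-308\right)^{2} - 413731} = \frac{1}{94864 - 413731} = \frac{1}{-318867} = - \frac{1}{318867}$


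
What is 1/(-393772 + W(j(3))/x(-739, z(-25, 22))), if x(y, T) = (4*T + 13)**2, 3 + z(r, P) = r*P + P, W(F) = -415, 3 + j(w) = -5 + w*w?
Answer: -4456321/1754774433227 ≈ -2.5395e-6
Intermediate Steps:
j(w) = -8 + w**2 (j(w) = -3 + (-5 + w*w) = -3 + (-5 + w**2) = -8 + w**2)
z(r, P) = -3 + P + P*r (z(r, P) = -3 + (r*P + P) = -3 + (P*r + P) = -3 + (P + P*r) = -3 + P + P*r)
x(y, T) = (13 + 4*T)**2
1/(-393772 + W(j(3))/x(-739, z(-25, 22))) = 1/(-393772 - 415/(13 + 4*(-3 + 22 + 22*(-25)))**2) = 1/(-393772 - 415/(13 + 4*(-3 + 22 - 550))**2) = 1/(-393772 - 415/(13 + 4*(-531))**2) = 1/(-393772 - 415/(13 - 2124)**2) = 1/(-393772 - 415/((-2111)**2)) = 1/(-393772 - 415/4456321) = 1/(-1754774433227/4456321) = -4456321/1754774433227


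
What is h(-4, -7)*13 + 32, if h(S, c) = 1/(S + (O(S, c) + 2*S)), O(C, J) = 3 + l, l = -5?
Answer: 435/14 ≈ 31.071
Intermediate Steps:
O(C, J) = -2 (O(C, J) = 3 - 5 = -2)
h(S, c) = 1/(-2 + 3*S) (h(S, c) = 1/(S + (-2 + 2*S)) = 1/(-2 + 3*S))
h(-4, -7)*13 + 32 = 13/(-2 + 3*(-4)) + 32 = 13/(-2 - 12) + 32 = 13/(-14) + 32 = -1/14*13 + 32 = -13/14 + 32 = 435/14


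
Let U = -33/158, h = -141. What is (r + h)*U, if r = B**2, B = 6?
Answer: 3465/158 ≈ 21.930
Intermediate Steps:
U = -33/158 (U = -33*1/158 = -33/158 ≈ -0.20886)
r = 36 (r = 6**2 = 36)
(r + h)*U = (36 - 141)*(-33/158) = -105*(-33/158) = 3465/158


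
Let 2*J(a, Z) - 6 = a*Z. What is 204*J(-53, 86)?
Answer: -464304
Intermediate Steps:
J(a, Z) = 3 + Z*a/2 (J(a, Z) = 3 + (a*Z)/2 = 3 + (Z*a)/2 = 3 + Z*a/2)
204*J(-53, 86) = 204*(3 + (½)*86*(-53)) = 204*(3 - 2279) = 204*(-2276) = -464304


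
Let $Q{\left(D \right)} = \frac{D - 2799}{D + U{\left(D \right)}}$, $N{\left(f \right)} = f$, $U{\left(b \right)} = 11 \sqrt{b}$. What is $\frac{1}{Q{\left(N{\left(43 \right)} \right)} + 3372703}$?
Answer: $\frac{435083245}{1467421938149373} + \frac{1166 \sqrt{43}}{1467421938149373} \approx 2.965 \cdot 10^{-7}$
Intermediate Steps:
$Q{\left(D \right)} = \frac{-2799 + D}{D + 11 \sqrt{D}}$ ($Q{\left(D \right)} = \frac{D - 2799}{D + 11 \sqrt{D}} = \frac{-2799 + D}{D + 11 \sqrt{D}}$)
$\frac{1}{Q{\left(N{\left(43 \right)} \right)} + 3372703} = \frac{1}{\frac{-2799 + 43}{43 + 11 \sqrt{43}} + 3372703} = \frac{1}{\frac{1}{43 + 11 \sqrt{43}} \left(-2756\right) + 3372703} = \frac{1}{- \frac{2756}{43 + 11 \sqrt{43}} + 3372703} = \frac{1}{3372703 - \frac{2756}{43 + 11 \sqrt{43}}}$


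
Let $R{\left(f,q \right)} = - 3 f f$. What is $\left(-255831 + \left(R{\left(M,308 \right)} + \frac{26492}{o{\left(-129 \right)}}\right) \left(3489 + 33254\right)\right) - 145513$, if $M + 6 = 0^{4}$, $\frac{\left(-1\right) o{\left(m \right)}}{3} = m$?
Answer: $- \frac{717635000}{387} \approx -1.8544 \cdot 10^{6}$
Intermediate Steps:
$o{\left(m \right)} = - 3 m$
$M = -6$ ($M = -6 + 0^{4} = -6 + 0 = -6$)
$R{\left(f,q \right)} = - 3 f^{2}$
$\left(-255831 + \left(R{\left(M,308 \right)} + \frac{26492}{o{\left(-129 \right)}}\right) \left(3489 + 33254\right)\right) - 145513 = \left(-255831 + \left(- 3 \left(-6\right)^{2} + \frac{26492}{\left(-3\right) \left(-129\right)}\right) \left(3489 + 33254\right)\right) - 145513 = \left(-255831 + \left(\left(-3\right) 36 + \frac{26492}{387}\right) 36743\right) - 145513 = \left(-255831 + \left(-108 + 26492 \cdot \frac{1}{387}\right) 36743\right) - 145513 = \left(-255831 + \left(-108 + \frac{26492}{387}\right) 36743\right) - 145513 = \left(-255831 - \frac{562314872}{387}\right) - 145513 = - \frac{661321469}{387} - 145513 = - \frac{717635000}{387}$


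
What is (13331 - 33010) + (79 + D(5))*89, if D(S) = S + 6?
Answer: -11669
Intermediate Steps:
D(S) = 6 + S
(13331 - 33010) + (79 + D(5))*89 = (13331 - 33010) + (79 + (6 + 5))*89 = -19679 + (79 + 11)*89 = -19679 + 90*89 = -19679 + 8010 = -11669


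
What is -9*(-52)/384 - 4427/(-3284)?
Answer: 67435/26272 ≈ 2.5668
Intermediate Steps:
-9*(-52)/384 - 4427/(-3284) = 468*(1/384) - 4427*(-1/3284) = 39/32 + 4427/3284 = 67435/26272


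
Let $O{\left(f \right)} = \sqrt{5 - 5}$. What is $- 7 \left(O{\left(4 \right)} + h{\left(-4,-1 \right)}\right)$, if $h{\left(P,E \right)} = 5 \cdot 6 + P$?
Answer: $-182$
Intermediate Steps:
$h{\left(P,E \right)} = 30 + P$
$O{\left(f \right)} = 0$ ($O{\left(f \right)} = \sqrt{0} = 0$)
$- 7 \left(O{\left(4 \right)} + h{\left(-4,-1 \right)}\right) = - 7 \left(0 + \left(30 - 4\right)\right) = - 7 \left(0 + 26\right) = \left(-7\right) 26 = -182$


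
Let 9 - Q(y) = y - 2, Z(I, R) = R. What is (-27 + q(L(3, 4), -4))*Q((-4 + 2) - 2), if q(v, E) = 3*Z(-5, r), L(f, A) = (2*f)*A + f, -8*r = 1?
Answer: -3285/8 ≈ -410.63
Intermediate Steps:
r = -⅛ (r = -⅛*1 = -⅛ ≈ -0.12500)
L(f, A) = f + 2*A*f (L(f, A) = 2*A*f + f = f + 2*A*f)
q(v, E) = -3/8 (q(v, E) = 3*(-⅛) = -3/8)
Q(y) = 11 - y (Q(y) = 9 - (y - 2) = 9 - (-2 + y) = 9 + (2 - y) = 11 - y)
(-27 + q(L(3, 4), -4))*Q((-4 + 2) - 2) = (-27 - 3/8)*(11 - ((-4 + 2) - 2)) = -219*(11 - (-2 - 2))/8 = -219*(11 - 1*(-4))/8 = -219*(11 + 4)/8 = -219/8*15 = -3285/8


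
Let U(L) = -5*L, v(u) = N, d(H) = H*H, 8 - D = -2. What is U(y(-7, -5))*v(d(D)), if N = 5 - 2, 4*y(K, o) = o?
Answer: 75/4 ≈ 18.750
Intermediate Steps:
D = 10 (D = 8 - 1*(-2) = 8 + 2 = 10)
y(K, o) = o/4
d(H) = H²
N = 3
v(u) = 3
U(y(-7, -5))*v(d(D)) = -5*(-5)/4*3 = -5*(-5/4)*3 = (25/4)*3 = 75/4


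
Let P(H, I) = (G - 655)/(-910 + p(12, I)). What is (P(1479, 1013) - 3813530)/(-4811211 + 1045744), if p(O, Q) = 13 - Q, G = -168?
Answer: 7283841477/7192041970 ≈ 1.0128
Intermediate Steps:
P(H, I) = -823/(-897 - I) (P(H, I) = (-168 - 655)/(-910 + (13 - I)) = -823/(-897 - I))
(P(1479, 1013) - 3813530)/(-4811211 + 1045744) = (823/(897 + 1013) - 3813530)/(-4811211 + 1045744) = (823/1910 - 3813530)/(-3765467) = (823*(1/1910) - 3813530)*(-1/3765467) = (823/1910 - 3813530)*(-1/3765467) = -7283841477/1910*(-1/3765467) = 7283841477/7192041970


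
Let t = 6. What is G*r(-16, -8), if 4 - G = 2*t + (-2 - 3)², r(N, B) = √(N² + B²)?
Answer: -264*√5 ≈ -590.32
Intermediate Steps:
r(N, B) = √(B² + N²)
G = -33 (G = 4 - (2*6 + (-2 - 3)²) = 4 - (12 + (-5)²) = 4 - (12 + 25) = 4 - 1*37 = 4 - 37 = -33)
G*r(-16, -8) = -33*√((-8)² + (-16)²) = -33*√(64 + 256) = -264*√5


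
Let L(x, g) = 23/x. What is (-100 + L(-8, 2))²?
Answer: 677329/64 ≈ 10583.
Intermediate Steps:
(-100 + L(-8, 2))² = (-100 + 23/(-8))² = (-100 + 23*(-⅛))² = (-100 - 23/8)² = (-823/8)² = 677329/64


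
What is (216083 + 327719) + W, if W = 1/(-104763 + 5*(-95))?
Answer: 57228634875/105238 ≈ 5.4380e+5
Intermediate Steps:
W = -1/105238 (W = 1/(-104763 - 475) = 1/(-105238) = -1/105238 ≈ -9.5023e-6)
(216083 + 327719) + W = (216083 + 327719) - 1/105238 = 543802 - 1/105238 = 57228634875/105238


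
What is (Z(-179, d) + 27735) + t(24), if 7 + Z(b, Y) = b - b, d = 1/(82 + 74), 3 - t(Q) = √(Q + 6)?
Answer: 27731 - √30 ≈ 27726.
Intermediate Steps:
t(Q) = 3 - √(6 + Q) (t(Q) = 3 - √(Q + 6) = 3 - √(6 + Q))
d = 1/156 ≈ 0.0064103
Z(b, Y) = -7 (Z(b, Y) = -7 + (b - b) = -7 + 0 = -7)
(Z(-179, d) + 27735) + t(24) = (-7 + 27735) + (3 - √(6 + 24)) = 27728 + (3 - √30) = 27731 - √30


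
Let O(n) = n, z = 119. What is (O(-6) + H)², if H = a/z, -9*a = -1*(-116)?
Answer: 42797764/1147041 ≈ 37.311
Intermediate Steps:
a = -116/9 (a = -(-1)*(-116)/9 = -⅑*116 = -116/9 ≈ -12.889)
H = -116/1071 (H = -116/9/119 = -116/9*1/119 = -116/1071 ≈ -0.10831)
(O(-6) + H)² = (-6 - 116/1071)² = (-6542/1071)² = 42797764/1147041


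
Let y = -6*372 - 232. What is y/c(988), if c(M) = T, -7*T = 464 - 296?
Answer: 308/3 ≈ 102.67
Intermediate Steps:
y = -2464 (y = -2232 - 232 = -2464)
T = -24 (T = -(464 - 296)/7 = -⅐*168 = -24)
c(M) = -24
y/c(988) = -2464/(-24) = -2464*(-1/24) = 308/3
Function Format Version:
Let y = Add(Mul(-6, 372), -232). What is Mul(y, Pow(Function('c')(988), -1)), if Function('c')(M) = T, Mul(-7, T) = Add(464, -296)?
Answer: Rational(308, 3) ≈ 102.67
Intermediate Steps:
y = -2464 (y = Add(-2232, -232) = -2464)
T = -24 (T = Mul(Rational(-1, 7), Add(464, -296)) = Mul(Rational(-1, 7), 168) = -24)
Function('c')(M) = -24
Mul(y, Pow(Function('c')(988), -1)) = Mul(-2464, Pow(-24, -1)) = Mul(-2464, Rational(-1, 24)) = Rational(308, 3)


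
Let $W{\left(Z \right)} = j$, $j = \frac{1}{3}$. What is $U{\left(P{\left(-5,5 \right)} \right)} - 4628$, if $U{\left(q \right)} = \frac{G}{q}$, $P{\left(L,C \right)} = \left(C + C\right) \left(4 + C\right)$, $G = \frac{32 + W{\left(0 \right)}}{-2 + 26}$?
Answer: $- \frac{29989343}{6480} \approx -4628.0$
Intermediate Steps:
$j = \frac{1}{3} \approx 0.33333$
$W{\left(Z \right)} = \frac{1}{3}$
$G = \frac{97}{72}$ ($G = \frac{32 + \frac{1}{3}}{-2 + 26} = \frac{97}{3 \cdot 24} = \frac{97}{3} \cdot \frac{1}{24} = \frac{97}{72} \approx 1.3472$)
$P{\left(L,C \right)} = 2 C \left(4 + C\right)$
$U{\left(q \right)} = \frac{97}{72 q}$
$U{\left(P{\left(-5,5 \right)} \right)} - 4628 = \frac{97}{72 \cdot 2 \cdot 5 \left(4 + 5\right)} - 4628 = \frac{97}{72 \cdot 2 \cdot 5 \cdot 9} - 4628 = \frac{97}{72 \cdot 90} - 4628 = \frac{97}{72} \cdot \frac{1}{90} - 4628 = \frac{97}{6480} - 4628 = - \frac{29989343}{6480}$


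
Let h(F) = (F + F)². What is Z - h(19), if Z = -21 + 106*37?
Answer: 2457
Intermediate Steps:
h(F) = 4*F² (h(F) = (2*F)² = 4*F²)
Z = 3901 (Z = -21 + 3922 = 3901)
Z - h(19) = 3901 - 4*19² = 3901 - 4*361 = 3901 - 1*1444 = 3901 - 1444 = 2457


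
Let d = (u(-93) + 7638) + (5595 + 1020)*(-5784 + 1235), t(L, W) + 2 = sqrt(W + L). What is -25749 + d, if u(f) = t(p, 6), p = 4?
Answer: -30109748 + sqrt(10) ≈ -3.0110e+7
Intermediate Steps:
t(L, W) = -2 + sqrt(L + W) (t(L, W) = -2 + sqrt(W + L) = -2 + sqrt(L + W))
u(f) = -2 + sqrt(10) (u(f) = -2 + sqrt(4 + 6) = -2 + sqrt(10))
d = -30083999 + sqrt(10) (d = ((-2 + sqrt(10)) + 7638) + (5595 + 1020)*(-5784 + 1235) = (7636 + sqrt(10)) + 6615*(-4549) = (7636 + sqrt(10)) - 30091635 = -30083999 + sqrt(10) ≈ -3.0084e+7)
-25749 + d = -25749 + (-30083999 + sqrt(10)) = -30109748 + sqrt(10)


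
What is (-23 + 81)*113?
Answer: 6554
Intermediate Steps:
(-23 + 81)*113 = 58*113 = 6554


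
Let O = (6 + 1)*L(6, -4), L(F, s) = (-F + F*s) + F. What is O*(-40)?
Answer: 6720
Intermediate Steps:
L(F, s) = F*s
O = -168 (O = (6 + 1)*(6*(-4)) = 7*(-24) = -168)
O*(-40) = -168*(-40) = 6720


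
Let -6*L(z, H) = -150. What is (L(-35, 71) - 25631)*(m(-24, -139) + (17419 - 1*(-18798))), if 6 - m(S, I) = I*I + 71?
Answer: -430974586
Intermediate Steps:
L(z, H) = 25 (L(z, H) = -⅙*(-150) = 25)
m(S, I) = -65 - I² (m(S, I) = 6 - (I*I + 71) = 6 - (I² + 71) = 6 - (71 + I²) = 6 + (-71 - I²) = -65 - I²)
(L(-35, 71) - 25631)*(m(-24, -139) + (17419 - 1*(-18798))) = (25 - 25631)*((-65 - 1*(-139)²) + (17419 - 1*(-18798))) = -25606*((-65 - 1*19321) + (17419 + 18798)) = -25606*((-65 - 19321) + 36217) = -25606*(-19386 + 36217) = -25606*16831 = -430974586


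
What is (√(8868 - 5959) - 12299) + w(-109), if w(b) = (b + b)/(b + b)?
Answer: -12298 + √2909 ≈ -12244.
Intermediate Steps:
w(b) = 1 (w(b) = (2*b)/((2*b)) = (2*b)*(1/(2*b)) = 1)
(√(8868 - 5959) - 12299) + w(-109) = (√(8868 - 5959) - 12299) + 1 = (√2909 - 12299) + 1 = (-12299 + √2909) + 1 = -12298 + √2909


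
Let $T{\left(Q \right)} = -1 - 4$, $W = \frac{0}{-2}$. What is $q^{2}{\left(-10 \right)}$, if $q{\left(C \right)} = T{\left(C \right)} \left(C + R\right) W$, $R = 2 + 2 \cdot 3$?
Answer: $0$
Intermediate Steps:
$W = 0$ ($W = 0 \left(- \frac{1}{2}\right) = 0$)
$R = 8$ ($R = 2 + 6 = 8$)
$T{\left(Q \right)} = -5$ ($T{\left(Q \right)} = -1 - 4 = -5$)
$q{\left(C \right)} = 0$ ($q{\left(C \right)} = - 5 \left(C + 8\right) 0 = - 5 \left(8 + C\right) 0 = \left(-5\right) 0 = 0$)
$q^{2}{\left(-10 \right)} = 0^{2} = 0$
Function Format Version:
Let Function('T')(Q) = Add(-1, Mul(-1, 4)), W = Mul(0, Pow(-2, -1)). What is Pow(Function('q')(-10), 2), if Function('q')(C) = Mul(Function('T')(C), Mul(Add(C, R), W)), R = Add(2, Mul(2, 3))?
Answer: 0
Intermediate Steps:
W = 0 (W = Mul(0, Rational(-1, 2)) = 0)
R = 8 (R = Add(2, 6) = 8)
Function('T')(Q) = -5 (Function('T')(Q) = Add(-1, -4) = -5)
Function('q')(C) = 0 (Function('q')(C) = Mul(-5, Mul(Add(C, 8), 0)) = Mul(-5, Mul(Add(8, C), 0)) = Mul(-5, 0) = 0)
Pow(Function('q')(-10), 2) = Pow(0, 2) = 0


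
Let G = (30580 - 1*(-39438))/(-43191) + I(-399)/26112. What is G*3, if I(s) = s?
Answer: -615181075/125311488 ≈ -4.9092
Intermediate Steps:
G = -615181075/375934464 (G = (30580 - 1*(-39438))/(-43191) - 399/26112 = (30580 + 39438)*(-1/43191) - 399*1/26112 = 70018*(-1/43191) - 133/8704 = -70018/43191 - 133/8704 = -615181075/375934464 ≈ -1.6364)
G*3 = -615181075/375934464*3 = -615181075/125311488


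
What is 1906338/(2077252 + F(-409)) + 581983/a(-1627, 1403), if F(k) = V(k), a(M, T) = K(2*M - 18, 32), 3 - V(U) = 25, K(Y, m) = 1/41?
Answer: 8260902722838/346205 ≈ 2.3861e+7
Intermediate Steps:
K(Y, m) = 1/41
V(U) = -22 (V(U) = 3 - 1*25 = 3 - 25 = -22)
a(M, T) = 1/41
F(k) = -22
1906338/(2077252 + F(-409)) + 581983/a(-1627, 1403) = 1906338/(2077252 - 22) + 581983/(1/41) = 1906338/2077230 + 581983*41 = 1906338*(1/2077230) + 23861303 = 317723/346205 + 23861303 = 8260902722838/346205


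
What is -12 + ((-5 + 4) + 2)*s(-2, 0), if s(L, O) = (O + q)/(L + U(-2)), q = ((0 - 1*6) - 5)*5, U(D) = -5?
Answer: -29/7 ≈ -4.1429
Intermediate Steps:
q = -55 (q = ((0 - 6) - 5)*5 = (-6 - 5)*5 = -11*5 = -55)
s(L, O) = (-55 + O)/(-5 + L) (s(L, O) = (O - 55)/(L - 5) = (-55 + O)/(-5 + L))
-12 + ((-5 + 4) + 2)*s(-2, 0) = -12 + ((-5 + 4) + 2)*((-55 + 0)/(-5 - 2)) = -12 + (-1 + 2)*(-55/(-7)) = -12 + 1*(-⅐*(-55)) = -12 + 1*(55/7) = -12 + 55/7 = -29/7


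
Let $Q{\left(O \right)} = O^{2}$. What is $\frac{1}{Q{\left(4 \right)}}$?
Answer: $\frac{1}{16} \approx 0.0625$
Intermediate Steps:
$\frac{1}{Q{\left(4 \right)}} = \frac{1}{4^{2}} = \frac{1}{16}$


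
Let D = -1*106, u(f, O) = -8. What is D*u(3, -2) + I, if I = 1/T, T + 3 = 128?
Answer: 106001/125 ≈ 848.01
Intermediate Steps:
T = 125 (T = -3 + 128 = 125)
D = -106
I = 1/125 ≈ 0.0080000
D*u(3, -2) + I = -106*(-8) + 1/125 = 848 + 1/125 = 106001/125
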